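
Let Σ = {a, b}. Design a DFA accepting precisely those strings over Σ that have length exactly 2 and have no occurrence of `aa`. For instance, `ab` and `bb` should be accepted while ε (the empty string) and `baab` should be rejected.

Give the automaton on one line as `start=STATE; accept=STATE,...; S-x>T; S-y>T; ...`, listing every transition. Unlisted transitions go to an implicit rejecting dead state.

Build one automaton per condition and run them in lockstep. The first has 4 states tracking the input length, saturating at 3; the second has 3 states tracking partial matches of the forbidden pattern `aa`. A product state is a pair (one from each), accepting exactly when both do. Minimizing collapses redundant product states.
A 5-state machine:
        a   b  
>  s0   s1  s2 
   s1   s3  s4 
   s2   s4  s4 
   s3   s3  s3 
 * s4   s3  s3 
(> = start, * = accepting)

start=s0; accept=s4; s0-a>s1; s0-b>s2; s1-a>s3; s1-b>s4; s2-a>s4; s2-b>s4; s3-a>s3; s3-b>s3; s4-a>s3; s4-b>s3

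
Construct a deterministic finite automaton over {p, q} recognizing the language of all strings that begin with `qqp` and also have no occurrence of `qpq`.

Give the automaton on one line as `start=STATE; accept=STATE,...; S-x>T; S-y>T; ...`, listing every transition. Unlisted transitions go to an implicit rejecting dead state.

Handle the two conditions separately and then intersect. The first has 5 states tracking whether the input so far still matches the prefix `qqp`; the second has 4 states tracking partial matches of the forbidden pattern `qpq`. A product state is a pair (one from each), accepting exactly when both do.
With 11 states:
          p    q  
>  s0     s1   s2 
   s1     s1   s3 
   s2     s4   s5 
   s3     s4   s3 
   s4     s1   s6 
   s5     s7   s3 
   s6     s6   s6 
 * s7     s8   s9 
 * s8     s8  s10 
   s9     s9   s9 
 * s10    s7  s10 
(> = start, * = accepting)

start=s0; accept=s7,s8,s10; s0-p>s1; s0-q>s2; s1-p>s1; s1-q>s3; s2-p>s4; s2-q>s5; s3-p>s4; s3-q>s3; s4-p>s1; s4-q>s6; s5-p>s7; s5-q>s3; s6-p>s6; s6-q>s6; s7-p>s8; s7-q>s9; s8-p>s8; s8-q>s10; s9-p>s9; s9-q>s9; s10-p>s7; s10-q>s10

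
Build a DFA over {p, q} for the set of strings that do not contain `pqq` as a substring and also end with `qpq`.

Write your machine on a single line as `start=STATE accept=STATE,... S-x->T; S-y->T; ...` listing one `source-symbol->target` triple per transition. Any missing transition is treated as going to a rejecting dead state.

Build one automaton per condition and run them in lockstep. The first has 4 states tracking partial matches of the forbidden pattern `pqq`; the second has 4 states tracking how much of the suffix `qpq` has currently been matched. A product state is a pair (one from each), accepting exactly when both do. Minimizing collapses redundant product states.
With 7 states:
        p   q  
>  s0   s1  s2 
   s1   s1  s3 
   s2   s4  s2 
   s3   s4  s5 
   s4   s1  s6 
   s5   s5  s5 
 * s6   s4  s5 
(> = start, * = accepting)

start=s0; accept=s6; s0-p->s1; s0-q->s2; s1-p->s1; s1-q->s3; s2-p->s4; s2-q->s2; s3-p->s4; s3-q->s5; s4-p->s1; s4-q->s6; s5-p->s5; s5-q->s5; s6-p->s4; s6-q->s5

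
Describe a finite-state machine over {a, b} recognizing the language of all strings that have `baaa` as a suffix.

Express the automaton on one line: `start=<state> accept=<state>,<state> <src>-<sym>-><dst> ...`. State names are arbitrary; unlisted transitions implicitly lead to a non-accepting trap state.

start=s0 accept=s4 s0-a->s0 s0-b->s1 s1-a->s2 s1-b->s1 s2-a->s3 s2-b->s1 s3-a->s4 s3-b->s1 s4-a->s0 s4-b->s1

Let each state record the length of the longest suffix of the input read so far that is also a prefix of `baaa`. s1 means the last symbol is `b`; s2 means the last 2 symbols are `ba`; s3 means the last 3 symbols are `baa`; s4 means the last 4 symbols are `baaa`. Accept only at s4, where the string currently ends in `baaa`.
With 5 states:
        a   b  
>  s0   s0  s1 
   s1   s2  s1 
   s2   s3  s1 
   s3   s4  s1 
 * s4   s0  s1 
(> = start, * = accepting)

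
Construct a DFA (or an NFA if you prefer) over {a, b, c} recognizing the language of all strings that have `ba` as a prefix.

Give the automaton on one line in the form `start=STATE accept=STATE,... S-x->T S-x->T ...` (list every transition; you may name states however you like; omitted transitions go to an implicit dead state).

start=q0 accept=q2 q0-a->q3 q0-b->q1 q0-c->q3 q1-a->q2 q1-b->q3 q1-c->q3 q2-a->q2 q2-b->q2 q2-c->q2 q3-a->q3 q3-b->q3 q3-c->q3

Check the first 2 symbols one by one: q0 through q1 record how many have matched `ba` so far; any wrong symbol goes to the dead state q3. After all 2 match we enter the accepting sink q2.
With 4 states:
        a   b   c  
>  q0   q3  q1  q3 
   q1   q2  q3  q3 
 * q2   q2  q2  q2 
   q3   q3  q3  q3 
(> = start, * = accepting)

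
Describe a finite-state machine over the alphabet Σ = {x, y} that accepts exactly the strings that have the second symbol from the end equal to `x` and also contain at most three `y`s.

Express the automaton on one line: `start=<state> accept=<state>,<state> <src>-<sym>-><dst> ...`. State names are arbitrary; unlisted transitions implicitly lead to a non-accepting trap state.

start=A accept=D,E,H,I,L,M,P A-x->B A-y->C B-x->D B-y->E C-x->F C-y->G D-x->D D-y->E E-x->F E-y->G F-x->H F-y->I G-x->J G-y->K H-x->H H-y->I I-x->J I-y->K J-x->L J-y->M K-x->N K-y->O L-x->L L-y->M M-x->N M-y->O N-x->P N-y->O O-x->O O-y->O P-x->P P-y->O

Handle the two conditions separately and then intersect. The first has 7 states tracking the last 2 symbols read; the second has 5 states tracking the count of `y`s, saturating at 4. A product state is a pair (one from each), accepting exactly when both do. Equivalent product states are then merged.
With 16 states:
       x  y 
>  A   B  C 
   B   D  E 
   C   F  G 
 * D   D  E 
 * E   F  G 
   F   H  I 
   G   J  K 
 * H   H  I 
 * I   J  K 
   J   L  M 
   K   N  O 
 * L   L  M 
 * M   N  O 
   N   P  O 
   O   O  O 
 * P   P  O 
(> = start, * = accepting)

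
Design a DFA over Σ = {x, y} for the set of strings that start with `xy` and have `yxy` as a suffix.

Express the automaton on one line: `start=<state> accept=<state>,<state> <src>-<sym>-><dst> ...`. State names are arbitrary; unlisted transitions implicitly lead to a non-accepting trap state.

Build one automaton per condition and run them in lockstep. The first has 4 states tracking whether the input so far still matches the prefix `xy`; the second has 4 states tracking how much of the suffix `yxy` has currently been matched. A product state is a pair (one from each), accepting exactly when both do. Minimizing collapses redundant product states.
       x  y 
>  A   B  C 
   B   C  D 
   C   C  C 
   D   E  D 
   E   F  G 
   F   F  D 
 * G   E  D 
(> = start, * = accepting)

start=A accept=G A-x->B A-y->C B-x->C B-y->D C-x->C C-y->C D-x->E D-y->D E-x->F E-y->G F-x->F F-y->D G-x->E G-y->D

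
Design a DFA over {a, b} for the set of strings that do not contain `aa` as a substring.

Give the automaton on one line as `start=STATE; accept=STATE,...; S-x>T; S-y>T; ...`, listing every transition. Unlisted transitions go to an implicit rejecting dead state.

start=q0; accept=q0,q1; q0-a>q1; q0-b>q0; q1-a>q2; q1-b>q0; q2-a>q2; q2-b>q2

This is the complement of 'contains `aa`'. Use the same substring-matching states — q0 through q2 holding how much of `aa` has just been matched — but flip the accepting set: everything except the trap q2 accepts.
3 states suffice.
        a   b  
>* q0   q1  q0 
 * q1   q2  q0 
   q2   q2  q2 
(> = start, * = accepting)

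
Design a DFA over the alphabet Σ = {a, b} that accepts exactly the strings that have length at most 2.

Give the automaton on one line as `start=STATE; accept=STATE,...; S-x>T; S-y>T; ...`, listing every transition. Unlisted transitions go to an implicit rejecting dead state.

We only need to distinguish lengths 0, 1, …, 2, and '>2'. Chain s0 → s1 → s2 → s3 on every symbol, with s3 looping. Accepting states: {s0, s1, s2}.
4 states suffice.
        a   b  
>* s0   s1  s1 
 * s1   s2  s2 
 * s2   s3  s3 
   s3   s3  s3 
(> = start, * = accepting)

start=s0; accept=s0,s1,s2; s0-a>s1; s0-b>s1; s1-a>s2; s1-b>s2; s2-a>s3; s2-b>s3; s3-a>s3; s3-b>s3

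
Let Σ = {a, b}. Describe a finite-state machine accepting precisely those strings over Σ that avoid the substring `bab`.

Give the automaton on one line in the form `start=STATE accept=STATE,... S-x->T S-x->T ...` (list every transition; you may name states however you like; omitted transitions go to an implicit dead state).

start=q0 accept=q0,q1,q2 q0-a->q0 q0-b->q1 q1-a->q2 q1-b->q1 q2-a->q0 q2-b->q3 q3-a->q3 q3-b->q3

This is the complement of 'contains `bab`'. Use the same substring-matching states — q0 through q3 holding how much of `bab` has just been matched — but flip the accepting set: everything except the trap q3 accepts.
A 4-state machine:
        a   b  
>* q0   q0  q1 
 * q1   q2  q1 
 * q2   q0  q3 
   q3   q3  q3 
(> = start, * = accepting)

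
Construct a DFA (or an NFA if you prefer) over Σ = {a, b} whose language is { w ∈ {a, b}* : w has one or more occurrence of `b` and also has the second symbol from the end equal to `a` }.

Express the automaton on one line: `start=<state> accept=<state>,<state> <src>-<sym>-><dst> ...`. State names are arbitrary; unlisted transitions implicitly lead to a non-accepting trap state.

start=q0 accept=q4,q7,q8,q10 q0-a->q1 q0-b->q2 q1-a->q3 q1-b->q4 q2-a->q5 q2-b->q6 q3-a->q3 q3-b->q4 q4-a->q5 q4-b->q6 q5-a->q7 q5-b->q8 q6-a->q9 q6-b->q6 q7-a->q7 q7-b->q8 q8-a->q9 q8-b->q6 q9-a->q10 q9-b->q8 q10-a->q10 q10-b->q8

Handle the two conditions separately and then intersect. One (3 states) tracks the count of `b`s, saturating at 2; the other (7 states) tracks the last 2 symbols read. Each combined state is a pair, one component from each; accept when both components accept.
          a    b  
>  q0     q1   q2 
   q1     q3   q4 
   q2     q5   q6 
   q3     q3   q4 
 * q4     q5   q6 
   q5     q7   q8 
   q6     q9   q6 
 * q7     q7   q8 
 * q8     q9   q6 
   q9    q10   q8 
 * q10   q10   q8 
(> = start, * = accepting)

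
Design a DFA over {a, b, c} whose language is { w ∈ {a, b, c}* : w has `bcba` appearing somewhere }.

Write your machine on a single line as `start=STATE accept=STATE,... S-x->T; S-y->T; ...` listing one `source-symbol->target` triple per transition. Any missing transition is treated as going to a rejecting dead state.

start=q0; accept=q4; q0-a->q0; q0-b->q1; q0-c->q0; q1-a->q0; q1-b->q1; q1-c->q2; q2-a->q0; q2-b->q3; q2-c->q0; q3-a->q4; q3-b->q1; q3-c->q2; q4-a->q4; q4-b->q4; q4-c->q4

Track how much of `bcba` has been matched so far: state q0 is no progress, q4 is the absorbing accept state reached once `bcba` has occurred. Intermediate states record partial matches; on a mismatch, fall back to the longest reusable overlap.
5 states suffice.
        a   b   c  
>  q0   q0  q1  q0 
   q1   q0  q1  q2 
   q2   q0  q3  q0 
   q3   q4  q1  q2 
 * q4   q4  q4  q4 
(> = start, * = accepting)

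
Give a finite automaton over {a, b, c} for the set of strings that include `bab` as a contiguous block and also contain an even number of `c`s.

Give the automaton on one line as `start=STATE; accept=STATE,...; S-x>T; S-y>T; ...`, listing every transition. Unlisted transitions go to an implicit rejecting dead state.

Build one automaton per condition and run them in lockstep. The first has 4 states tracking whether and how much of `bab` has been seen; the second has 2 states tracking the count of `c`s modulo 2. A product state is a pair (one from each), accepting exactly when both do.
With 8 states:
        a   b   c  
>  s0   s0  s1  s2 
   s1   s3  s1  s2 
   s2   s2  s4  s0 
   s3   s0  s5  s2 
   s4   s6  s4  s0 
 * s5   s5  s5  s7 
   s6   s2  s7  s0 
   s7   s7  s7  s5 
(> = start, * = accepting)

start=s0; accept=s5; s0-a>s0; s0-b>s1; s0-c>s2; s1-a>s3; s1-b>s1; s1-c>s2; s2-a>s2; s2-b>s4; s2-c>s0; s3-a>s0; s3-b>s5; s3-c>s2; s4-a>s6; s4-b>s4; s4-c>s0; s5-a>s5; s5-b>s5; s5-c>s7; s6-a>s2; s6-b>s7; s6-c>s0; s7-a>s7; s7-b>s7; s7-c>s5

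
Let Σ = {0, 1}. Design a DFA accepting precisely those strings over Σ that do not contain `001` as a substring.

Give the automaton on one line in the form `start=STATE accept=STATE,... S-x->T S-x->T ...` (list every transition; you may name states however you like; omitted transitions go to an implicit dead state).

start=S0 accept=S0,S1,S2 S0-0->S1 S0-1->S0 S1-0->S2 S1-1->S0 S2-0->S2 S2-1->S3 S3-0->S3 S3-1->S3

Track partial matches of the forbidden pattern `001`. State S3 is a dead state reached once `001` has occurred; every other state accepts. S0 means no part of `001` is currently matched.
4 states suffice.
        0   1  
>* S0   S1  S0 
 * S1   S2  S0 
 * S2   S2  S3 
   S3   S3  S3 
(> = start, * = accepting)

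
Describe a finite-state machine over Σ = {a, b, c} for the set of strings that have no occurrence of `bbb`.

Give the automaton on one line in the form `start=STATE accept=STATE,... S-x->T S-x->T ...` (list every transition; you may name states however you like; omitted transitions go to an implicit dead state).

start=q0 accept=q0,q1,q2 q0-a->q0 q0-b->q1 q0-c->q0 q1-a->q0 q1-b->q2 q1-c->q0 q2-a->q0 q2-b->q3 q2-c->q0 q3-a->q3 q3-b->q3 q3-c->q3

Track partial matches of the forbidden pattern `bbb`. State q3 is a dead state reached once `bbb` has occurred; every other state accepts. q0 means no part of `bbb` is currently matched.
With 4 states:
        a   b   c  
>* q0   q0  q1  q0 
 * q1   q0  q2  q0 
 * q2   q0  q3  q0 
   q3   q3  q3  q3 
(> = start, * = accepting)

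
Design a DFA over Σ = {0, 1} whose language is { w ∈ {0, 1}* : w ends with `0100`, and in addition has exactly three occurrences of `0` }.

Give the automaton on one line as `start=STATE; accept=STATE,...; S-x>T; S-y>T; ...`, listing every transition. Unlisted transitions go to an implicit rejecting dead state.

start=q0; accept=q5; q0-0>q1; q0-1>q0; q1-0>q2; q1-1>q3; q2-0>q2; q2-1>q2; q3-0>q4; q3-1>q2; q4-0>q5; q4-1>q2; q5-0>q2; q5-1>q2

Build one automaton per condition and run them in lockstep. The first has 5 states tracking how much of the suffix `0100` has currently been matched; the second has 5 states tracking the count of `0`s, saturating at 4. A product state is a pair (one from each), accepting exactly when both do. Equivalent product states are then merged.
A 6-state machine:
        0   1  
>  q0   q1  q0 
   q1   q2  q3 
   q2   q2  q2 
   q3   q4  q2 
   q4   q5  q2 
 * q5   q2  q2 
(> = start, * = accepting)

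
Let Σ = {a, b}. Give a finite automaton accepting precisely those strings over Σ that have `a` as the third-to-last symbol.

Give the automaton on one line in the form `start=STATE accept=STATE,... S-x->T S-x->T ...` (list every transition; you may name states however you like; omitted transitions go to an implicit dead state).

start=s0 accept=s7,s8,s9,s10 s0-a->s1 s0-b->s2 s1-a->s3 s1-b->s4 s2-a->s5 s2-b->s6 s3-a->s7 s3-b->s8 s4-a->s9 s4-b->s10 s5-a->s11 s5-b->s12 s6-a->s13 s6-b->s14 s7-a->s7 s7-b->s8 s8-a->s9 s8-b->s10 s9-a->s11 s9-b->s12 s10-a->s13 s10-b->s14 s11-a->s7 s11-b->s8 s12-a->s9 s12-b->s10 s13-a->s11 s13-b->s12 s14-a->s13 s14-b->s14

Because acceptance depends on a position counted from the end, the machine has to buffer the most recent 3 symbols. Make each state the string of the last up-to-3 symbols read; on input `x` shift the window left and append `x`. Accept when the buffered window has length 3 and begins with `a`.
          a    b  
>  s0     s1   s2 
   s1     s3   s4 
   s2     s5   s6 
   s3     s7   s8 
   s4     s9  s10 
   s5    s11  s12 
   s6    s13  s14 
 * s7     s7   s8 
 * s8     s9  s10 
 * s9    s11  s12 
 * s10   s13  s14 
   s11    s7   s8 
   s12    s9  s10 
   s13   s11  s12 
   s14   s13  s14 
(> = start, * = accepting)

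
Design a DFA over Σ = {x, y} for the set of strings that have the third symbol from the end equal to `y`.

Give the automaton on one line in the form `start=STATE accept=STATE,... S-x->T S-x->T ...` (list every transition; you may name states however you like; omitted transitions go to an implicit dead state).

Because acceptance depends on a position counted from the end, the machine has to buffer the most recent 3 symbols. Make each state the string of the last up-to-3 symbols read; on input `x` shift the window left and append `x`. Accept when the buffered window has length 3 and begins with `y`.
          x    y  
>  q0     q1   q2 
   q1     q3   q4 
   q2     q5   q6 
   q3     q7   q8 
   q4     q9  q10 
   q5    q11  q12 
   q6    q13  q14 
   q7     q7   q8 
   q8     q9  q10 
   q9    q11  q12 
   q10   q13  q14 
 * q11    q7   q8 
 * q12    q9  q10 
 * q13   q11  q12 
 * q14   q13  q14 
(> = start, * = accepting)

start=q0 accept=q11,q12,q13,q14 q0-x->q1 q0-y->q2 q1-x->q3 q1-y->q4 q2-x->q5 q2-y->q6 q3-x->q7 q3-y->q8 q4-x->q9 q4-y->q10 q5-x->q11 q5-y->q12 q6-x->q13 q6-y->q14 q7-x->q7 q7-y->q8 q8-x->q9 q8-y->q10 q9-x->q11 q9-y->q12 q10-x->q13 q10-y->q14 q11-x->q7 q11-y->q8 q12-x->q9 q12-y->q10 q13-x->q11 q13-y->q12 q14-x->q13 q14-y->q14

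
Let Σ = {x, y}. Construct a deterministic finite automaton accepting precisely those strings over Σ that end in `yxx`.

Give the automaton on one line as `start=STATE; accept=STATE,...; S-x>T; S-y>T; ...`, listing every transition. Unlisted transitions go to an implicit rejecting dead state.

Remember how much of `yxx` the current input suffix matches. State A means no match yet; B means the last symbol is `y`; C means the last 2 symbols are `yx`; D means the last 3 symbols are `yxx`. Only D accepts. On a mismatch, fall back to the longest proper suffix that is still a prefix of `yxx`.
With 4 states:
       x  y 
>  A   A  B 
   B   C  B 
   C   D  B 
 * D   A  B 
(> = start, * = accepting)

start=A; accept=D; A-x>A; A-y>B; B-x>C; B-y>B; C-x>D; C-y>B; D-x>A; D-y>B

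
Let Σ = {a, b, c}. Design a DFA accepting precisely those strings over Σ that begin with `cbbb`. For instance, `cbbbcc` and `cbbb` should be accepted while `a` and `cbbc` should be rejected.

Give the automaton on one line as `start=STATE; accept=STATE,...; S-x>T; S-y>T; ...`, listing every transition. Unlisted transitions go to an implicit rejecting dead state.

start=q0; accept=q4; q0-a>q5; q0-b>q5; q0-c>q1; q1-a>q5; q1-b>q2; q1-c>q5; q2-a>q5; q2-b>q3; q2-c>q5; q3-a>q5; q3-b>q4; q3-c>q5; q4-a>q4; q4-b>q4; q4-c>q4; q5-a>q5; q5-b>q5; q5-c>q5

Check the first 4 symbols one by one: q0 through q3 record how many have matched `cbbb` so far; any wrong symbol goes to the dead state q5. After all 4 match we enter the accepting sink q4.
A 6-state machine:
        a   b   c  
>  q0   q5  q5  q1 
   q1   q5  q2  q5 
   q2   q5  q3  q5 
   q3   q5  q4  q5 
 * q4   q4  q4  q4 
   q5   q5  q5  q5 
(> = start, * = accepting)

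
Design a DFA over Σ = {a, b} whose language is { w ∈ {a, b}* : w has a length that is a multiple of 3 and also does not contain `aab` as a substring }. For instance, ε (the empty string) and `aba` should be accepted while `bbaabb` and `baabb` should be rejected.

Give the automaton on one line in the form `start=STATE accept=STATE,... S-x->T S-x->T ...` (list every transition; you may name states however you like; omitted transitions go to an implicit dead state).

Build one automaton per condition and run them in lockstep. One (3 states) tracks the input length modulo 3; the other (4 states) tracks partial matches of the forbidden pattern `aab`. Each combined state is a pair, one component from each; accept when both components accept. Equivalent product states are then merged.
        a   b  
>* S0   S1  S2 
   S1   S3  S4 
   S2   S5  S4 
   S3   S6  S7 
   S4   S8  S0 
   S5   S6  S0 
 * S6   S9  S7 
   S7   S7  S7 
 * S8   S9  S2 
   S9   S3  S7 
(> = start, * = accepting)

start=S0 accept=S0,S6,S8 S0-a->S1 S0-b->S2 S1-a->S3 S1-b->S4 S2-a->S5 S2-b->S4 S3-a->S6 S3-b->S7 S4-a->S8 S4-b->S0 S5-a->S6 S5-b->S0 S6-a->S9 S6-b->S7 S7-a->S7 S7-b->S7 S8-a->S9 S8-b->S2 S9-a->S3 S9-b->S7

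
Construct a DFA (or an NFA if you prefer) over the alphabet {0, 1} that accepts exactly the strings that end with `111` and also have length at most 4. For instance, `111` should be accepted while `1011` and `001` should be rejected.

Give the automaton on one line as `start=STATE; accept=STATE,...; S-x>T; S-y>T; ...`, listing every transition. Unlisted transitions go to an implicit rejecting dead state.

start=q0; accept=q7,q8; q0-0>q1; q0-1>q2; q1-0>q3; q1-1>q4; q2-0>q3; q2-1>q5; q3-0>q3; q3-1>q3; q4-0>q3; q4-1>q6; q5-0>q3; q5-1>q7; q6-0>q3; q6-1>q8; q7-0>q3; q7-1>q8; q8-0>q3; q8-1>q3

Run two small machines in parallel and take their product. One (4 states) tracks how much of the suffix `111` has currently been matched; the other (6 states) tracks the input length, saturating at 5. Each combined state is a pair, one component from each; accept when both components accept. After merging equivalent states the machine shrinks.
        0   1  
>  q0   q1  q2 
   q1   q3  q4 
   q2   q3  q5 
   q3   q3  q3 
   q4   q3  q6 
   q5   q3  q7 
   q6   q3  q8 
 * q7   q3  q8 
 * q8   q3  q3 
(> = start, * = accepting)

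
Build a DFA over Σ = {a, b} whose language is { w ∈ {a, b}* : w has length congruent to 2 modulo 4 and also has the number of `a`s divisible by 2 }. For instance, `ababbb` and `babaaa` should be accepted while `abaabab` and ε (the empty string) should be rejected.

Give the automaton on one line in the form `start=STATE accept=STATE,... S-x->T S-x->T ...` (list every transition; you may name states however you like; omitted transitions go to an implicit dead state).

Handle the two conditions separately and then intersect. The first has 4 states tracking the input length modulo 4; the second has 2 states tracking the count of `a`s modulo 2. A product state is a pair (one from each), accepting exactly when both do.
An 8-state machine:
        a   b  
>  q0   q1  q2 
   q1   q3  q4 
   q2   q4  q3 
 * q3   q5  q6 
   q4   q6  q5 
   q5   q0  q7 
   q6   q7  q0 
   q7   q2  q1 
(> = start, * = accepting)

start=q0 accept=q3 q0-a->q1 q0-b->q2 q1-a->q3 q1-b->q4 q2-a->q4 q2-b->q3 q3-a->q5 q3-b->q6 q4-a->q6 q4-b->q5 q5-a->q0 q5-b->q7 q6-a->q7 q6-b->q0 q7-a->q2 q7-b->q1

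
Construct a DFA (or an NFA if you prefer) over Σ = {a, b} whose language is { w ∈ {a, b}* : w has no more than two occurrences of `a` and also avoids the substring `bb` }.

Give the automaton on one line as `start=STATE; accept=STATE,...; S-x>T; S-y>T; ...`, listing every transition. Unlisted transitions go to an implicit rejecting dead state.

Build one automaton per condition and run them in lockstep. One (4 states) tracks the count of `a`s, saturating at 3; the other (3 states) tracks partial matches of the forbidden pattern `bb`. Each combined state is a pair, one component from each; accept when both components accept. Minimizing collapses redundant product states.
A 7-state machine:
        a   b  
>* s0   s1  s2 
 * s1   s3  s4 
 * s2   s1  s5 
 * s3   s5  s6 
 * s4   s3  s5 
   s5   s5  s5 
 * s6   s5  s5 
(> = start, * = accepting)

start=s0; accept=s0,s1,s2,s3,s4,s6; s0-a>s1; s0-b>s2; s1-a>s3; s1-b>s4; s2-a>s1; s2-b>s5; s3-a>s5; s3-b>s6; s4-a>s3; s4-b>s5; s5-a>s5; s5-b>s5; s6-a>s5; s6-b>s5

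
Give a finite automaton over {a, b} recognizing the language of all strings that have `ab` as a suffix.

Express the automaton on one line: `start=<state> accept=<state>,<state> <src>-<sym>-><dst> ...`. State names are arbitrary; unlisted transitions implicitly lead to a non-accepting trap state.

start=q0 accept=q2 q0-a->q1 q0-b->q0 q1-a->q1 q1-b->q2 q2-a->q1 q2-b->q0

Let each state record the length of the longest suffix of the input read so far that is also a prefix of `ab`. q1 means the last symbol is `a`; q2 means the last 2 symbols are `ab`. Accept only at q2, where the string currently ends in `ab`.
3 states suffice.
        a   b  
>  q0   q1  q0 
   q1   q1  q2 
 * q2   q1  q0 
(> = start, * = accepting)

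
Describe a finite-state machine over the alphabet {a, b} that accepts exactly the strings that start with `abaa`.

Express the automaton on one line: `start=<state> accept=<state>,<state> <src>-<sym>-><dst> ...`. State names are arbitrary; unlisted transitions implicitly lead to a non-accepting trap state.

start=q0 accept=q4 q0-a->q1 q0-b->q5 q1-a->q5 q1-b->q2 q2-a->q3 q2-b->q5 q3-a->q4 q3-b->q5 q4-a->q4 q4-b->q4 q5-a->q5 q5-b->q5

Check the first 4 symbols one by one: q0 through q3 record how many have matched `abaa` so far; any wrong symbol goes to the dead state q5. After all 4 match we enter the accepting sink q4.
A 6-state machine:
        a   b  
>  q0   q1  q5 
   q1   q5  q2 
   q2   q3  q5 
   q3   q4  q5 
 * q4   q4  q4 
   q5   q5  q5 
(> = start, * = accepting)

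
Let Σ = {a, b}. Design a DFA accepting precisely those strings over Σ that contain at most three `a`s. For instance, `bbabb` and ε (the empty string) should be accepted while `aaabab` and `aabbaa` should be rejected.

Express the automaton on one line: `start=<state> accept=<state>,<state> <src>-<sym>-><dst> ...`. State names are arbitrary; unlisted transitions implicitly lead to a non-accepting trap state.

start=q0 accept=q0,q1,q2,q3 q0-a->q1 q0-b->q0 q1-a->q2 q1-b->q1 q2-a->q3 q2-b->q2 q3-a->q4 q3-b->q3 q4-a->q4 q4-b->q4

Count `a`s, saturating at 4: states q0 through q3 mean 0 through 3 `a`s seen; q4 means more than 3. Each `a` increments (capped at q4); other symbols loop. Accept from {q0, q1, q2, q3}.
5 states suffice.
        a   b  
>* q0   q1  q0 
 * q1   q2  q1 
 * q2   q3  q2 
 * q3   q4  q3 
   q4   q4  q4 
(> = start, * = accepting)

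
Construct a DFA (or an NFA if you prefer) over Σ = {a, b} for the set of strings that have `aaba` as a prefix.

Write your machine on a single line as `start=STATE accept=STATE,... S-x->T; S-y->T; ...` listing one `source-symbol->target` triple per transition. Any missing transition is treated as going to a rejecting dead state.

Check the first 4 symbols one by one: q0 through q3 record how many have matched `aaba` so far; any wrong symbol goes to the dead state q5. After all 4 match we enter the accepting sink q4.
6 states suffice.
        a   b  
>  q0   q1  q5 
   q1   q2  q5 
   q2   q5  q3 
   q3   q4  q5 
 * q4   q4  q4 
   q5   q5  q5 
(> = start, * = accepting)

start=q0; accept=q4; q0-a->q1; q0-b->q5; q1-a->q2; q1-b->q5; q2-a->q5; q2-b->q3; q3-a->q4; q3-b->q5; q4-a->q4; q4-b->q4; q5-a->q5; q5-b->q5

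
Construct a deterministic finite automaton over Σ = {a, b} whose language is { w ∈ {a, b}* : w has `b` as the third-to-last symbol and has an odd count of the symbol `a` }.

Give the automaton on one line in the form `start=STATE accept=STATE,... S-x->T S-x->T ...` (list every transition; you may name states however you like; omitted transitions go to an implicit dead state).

start=q0 accept=q8,q9,q10,q11 q0-a->q1 q0-b->q2 q1-a->q0 q1-b->q3 q2-a->q4 q2-b->q5 q3-a->q6 q3-b->q7 q4-a->q0 q4-b->q8 q5-a->q9 q5-b->q5 q6-a->q10 q6-b->q2 q7-a->q6 q7-b->q11 q8-a->q6 q8-b->q7 q9-a->q0 q9-b->q8 q10-a->q0 q10-b->q3 q11-a->q6 q11-b->q11

Build one automaton per condition and run them in lockstep. One (15 states) tracks the last 3 symbols read; the other (2 states) tracks the count of `a`s modulo 2. Each combined state is a pair, one component from each; accept when both components accept. Minimizing collapses redundant product states.
          a    b  
>  q0     q1   q2 
   q1     q0   q3 
   q2     q4   q5 
   q3     q6   q7 
   q4     q0   q8 
   q5     q9   q5 
   q6    q10   q2 
   q7     q6  q11 
 * q8     q6   q7 
 * q9     q0   q8 
 * q10    q0   q3 
 * q11    q6  q11 
(> = start, * = accepting)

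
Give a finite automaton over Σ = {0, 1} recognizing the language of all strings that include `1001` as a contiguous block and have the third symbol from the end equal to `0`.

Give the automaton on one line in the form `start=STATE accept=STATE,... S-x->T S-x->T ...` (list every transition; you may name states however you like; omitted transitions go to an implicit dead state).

Run two small machines in parallel and take their product. One (5 states) tracks whether and how much of `1001` has been seen; the other (15 states) tracks the last 3 symbols read. Each combined state is a pair, one component from each; accept when both components accept. Minimizing collapses redundant product states.
       0  1 
>  A   A  B 
   B   C  B 
   C   D  B 
   D   A  E 
 * E   F  G 
 * F   H  I 
 * G   J  K 
   H   L  E 
   I   F  G 
   J   H  I 
   K   J  K 
 * L   L  E 
(> = start, * = accepting)

start=A accept=E,F,G,L A-0->A A-1->B B-0->C B-1->B C-0->D C-1->B D-0->A D-1->E E-0->F E-1->G F-0->H F-1->I G-0->J G-1->K H-0->L H-1->E I-0->F I-1->G J-0->H J-1->I K-0->J K-1->K L-0->L L-1->E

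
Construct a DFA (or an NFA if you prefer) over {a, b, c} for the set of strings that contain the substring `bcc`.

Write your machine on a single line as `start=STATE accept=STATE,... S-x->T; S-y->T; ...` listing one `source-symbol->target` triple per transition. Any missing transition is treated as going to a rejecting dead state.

start=q0; accept=q3; q0-a->q0; q0-b->q1; q0-c->q0; q1-a->q0; q1-b->q1; q1-c->q2; q2-a->q0; q2-b->q1; q2-c->q3; q3-a->q3; q3-b->q3; q3-c->q3

States q0..q2 record the length of the longest prefix of `bcc` that matches the current input suffix. Reaching q3 means `bcc` has been seen, and we stay there forever. Accept from q3.
        a   b   c  
>  q0   q0  q1  q0 
   q1   q0  q1  q2 
   q2   q0  q1  q3 
 * q3   q3  q3  q3 
(> = start, * = accepting)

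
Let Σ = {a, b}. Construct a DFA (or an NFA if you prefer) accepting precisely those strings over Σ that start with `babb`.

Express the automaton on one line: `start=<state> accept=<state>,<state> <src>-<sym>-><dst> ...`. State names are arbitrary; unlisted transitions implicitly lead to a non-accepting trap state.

Check the first 4 symbols one by one: q0 through q3 record how many have matched `babb` so far; any wrong symbol goes to the dead state q5. After all 4 match we enter the accepting sink q4.
With 6 states:
        a   b  
>  q0   q5  q1 
   q1   q2  q5 
   q2   q5  q3 
   q3   q5  q4 
 * q4   q4  q4 
   q5   q5  q5 
(> = start, * = accepting)

start=q0 accept=q4 q0-a->q5 q0-b->q1 q1-a->q2 q1-b->q5 q2-a->q5 q2-b->q3 q3-a->q5 q3-b->q4 q4-a->q4 q4-b->q4 q5-a->q5 q5-b->q5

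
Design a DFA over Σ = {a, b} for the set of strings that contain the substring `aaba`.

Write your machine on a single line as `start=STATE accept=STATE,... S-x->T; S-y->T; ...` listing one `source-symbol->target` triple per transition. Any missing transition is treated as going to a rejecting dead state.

start=s0; accept=s4; s0-a->s1; s0-b->s0; s1-a->s2; s1-b->s0; s2-a->s2; s2-b->s3; s3-a->s4; s3-b->s0; s4-a->s4; s4-b->s4

Track how much of `aaba` has been matched so far: state s0 is no progress, s4 is the absorbing accept state reached once `aaba` has occurred. Intermediate states record partial matches; on a mismatch, fall back to the longest reusable overlap.
        a   b  
>  s0   s1  s0 
   s1   s2  s0 
   s2   s2  s3 
   s3   s4  s0 
 * s4   s4  s4 
(> = start, * = accepting)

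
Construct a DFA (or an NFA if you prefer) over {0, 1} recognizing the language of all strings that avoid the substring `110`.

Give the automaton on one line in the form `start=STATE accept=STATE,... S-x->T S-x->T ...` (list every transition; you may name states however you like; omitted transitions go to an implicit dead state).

start=q0 accept=q0,q1,q2 q0-0->q0 q0-1->q1 q1-0->q0 q1-1->q2 q2-0->q3 q2-1->q2 q3-0->q3 q3-1->q3

This is the complement of 'contains `110`'. Use the same substring-matching states — q0 through q3 holding how much of `110` has just been matched — but flip the accepting set: everything except the trap q3 accepts.
A 4-state machine:
        0   1  
>* q0   q0  q1 
 * q1   q0  q2 
 * q2   q3  q2 
   q3   q3  q3 
(> = start, * = accepting)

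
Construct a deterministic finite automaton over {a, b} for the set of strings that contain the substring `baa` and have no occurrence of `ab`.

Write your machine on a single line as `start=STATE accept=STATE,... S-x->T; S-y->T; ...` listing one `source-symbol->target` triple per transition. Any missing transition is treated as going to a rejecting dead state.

Handle the two conditions separately and then intersect. The first has 4 states tracking whether and how much of `baa` has been seen; the second has 3 states tracking partial matches of the forbidden pattern `ab`. A product state is a pair (one from each), accepting exactly when both do. Equivalent product states are then merged.
5 states suffice.
        a   b  
>  q0   q1  q2 
   q1   q1  q1 
   q2   q3  q2 
   q3   q4  q1 
 * q4   q4  q1 
(> = start, * = accepting)

start=q0; accept=q4; q0-a->q1; q0-b->q2; q1-a->q1; q1-b->q1; q2-a->q3; q2-b->q2; q3-a->q4; q3-b->q1; q4-a->q4; q4-b->q1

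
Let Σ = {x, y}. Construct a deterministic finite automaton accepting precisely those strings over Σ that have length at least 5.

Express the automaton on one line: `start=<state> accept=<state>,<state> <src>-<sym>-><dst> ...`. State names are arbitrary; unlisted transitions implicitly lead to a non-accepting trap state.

Count input length up to 6: every symbol moves from q0 toward q6, which means 'more than 5' and absorbs. Accept from {q5, q6}.
With 7 states:
        x   y  
>  q0   q1  q1 
   q1   q2  q2 
   q2   q3  q3 
   q3   q4  q4 
   q4   q5  q5 
 * q5   q6  q6 
 * q6   q6  q6 
(> = start, * = accepting)

start=q0 accept=q5,q6 q0-x->q1 q0-y->q1 q1-x->q2 q1-y->q2 q2-x->q3 q2-y->q3 q3-x->q4 q3-y->q4 q4-x->q5 q4-y->q5 q5-x->q6 q5-y->q6 q6-x->q6 q6-y->q6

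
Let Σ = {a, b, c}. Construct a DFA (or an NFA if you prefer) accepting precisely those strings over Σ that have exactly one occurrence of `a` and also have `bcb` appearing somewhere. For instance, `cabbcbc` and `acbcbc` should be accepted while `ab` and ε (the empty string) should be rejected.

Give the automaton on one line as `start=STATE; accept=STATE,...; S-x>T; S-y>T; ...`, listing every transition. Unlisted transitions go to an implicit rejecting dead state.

start=q0; accept=q8; q0-a>q1; q0-b>q2; q0-c>q0; q1-a>q3; q1-b>q4; q1-c>q1; q2-a>q1; q2-b>q2; q2-c>q5; q3-a>q3; q3-b>q3; q3-c>q3; q4-a>q3; q4-b>q4; q4-c>q6; q5-a>q1; q5-b>q7; q5-c>q0; q6-a>q3; q6-b>q8; q6-c>q1; q7-a>q8; q7-b>q7; q7-c>q7; q8-a>q3; q8-b>q8; q8-c>q8

Handle the two conditions separately and then intersect. One (3 states) tracks the count of `a`s, saturating at 2; the other (4 states) tracks whether and how much of `bcb` has been seen. Each combined state is a pair, one component from each; accept when both components accept. Equivalent product states are then merged.
With 9 states:
        a   b   c  
>  q0   q1  q2  q0 
   q1   q3  q4  q1 
   q2   q1  q2  q5 
   q3   q3  q3  q3 
   q4   q3  q4  q6 
   q5   q1  q7  q0 
   q6   q3  q8  q1 
   q7   q8  q7  q7 
 * q8   q3  q8  q8 
(> = start, * = accepting)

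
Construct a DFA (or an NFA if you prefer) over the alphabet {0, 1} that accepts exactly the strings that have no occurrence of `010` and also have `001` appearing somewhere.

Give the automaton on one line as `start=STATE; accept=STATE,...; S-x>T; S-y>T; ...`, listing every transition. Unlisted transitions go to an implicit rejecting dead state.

Handle the two conditions separately and then intersect. The first has 4 states tracking partial matches of the forbidden pattern `010`; the second has 4 states tracking whether and how much of `001` has been seen. A product state is a pair (one from each), accepting exactly when both do. After merging equivalent states the machine shrinks.
8 states suffice.
        0   1  
>  q0   q1  q0 
   q1   q2  q3 
   q2   q2  q4 
   q3   q5  q0 
 * q4   q5  q6 
   q5   q5  q5 
 * q6   q7  q6 
 * q7   q7  q4 
(> = start, * = accepting)

start=q0; accept=q4,q6,q7; q0-0>q1; q0-1>q0; q1-0>q2; q1-1>q3; q2-0>q2; q2-1>q4; q3-0>q5; q3-1>q0; q4-0>q5; q4-1>q6; q5-0>q5; q5-1>q5; q6-0>q7; q6-1>q6; q7-0>q7; q7-1>q4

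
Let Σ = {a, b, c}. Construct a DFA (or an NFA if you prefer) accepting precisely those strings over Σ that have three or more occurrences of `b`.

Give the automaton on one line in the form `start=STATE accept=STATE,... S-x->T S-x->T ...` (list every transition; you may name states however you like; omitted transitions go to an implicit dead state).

start=q0 accept=q3,q4 q0-a->q0 q0-b->q1 q0-c->q0 q1-a->q1 q1-b->q2 q1-c->q1 q2-a->q2 q2-b->q3 q2-c->q2 q3-a->q3 q3-b->q4 q3-c->q3 q4-a->q4 q4-b->q4 q4-c->q4

Only the number of `b`s matters, and only up to 4. Make a chain q0 → q1 → q2 → q3 → q4 advanced by each `b` (with q4 absorbing); every other symbol self-loops. The accepting set is {q3, q4}.
        a   b   c  
>  q0   q0  q1  q0 
   q1   q1  q2  q1 
   q2   q2  q3  q2 
 * q3   q3  q4  q3 
 * q4   q4  q4  q4 
(> = start, * = accepting)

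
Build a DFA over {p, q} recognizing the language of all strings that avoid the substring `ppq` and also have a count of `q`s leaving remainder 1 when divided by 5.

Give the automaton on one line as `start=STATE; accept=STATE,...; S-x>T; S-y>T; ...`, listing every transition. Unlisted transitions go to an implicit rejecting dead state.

Run two small machines in parallel and take their product. The first has 4 states tracking partial matches of the forbidden pattern `ppq`; the second has 5 states tracking the count of `q`s modulo 5. A product state is a pair (one from each), accepting exactly when both do. Equivalent product states are then merged.
12 states suffice.
          p    q  
>  s0     s1   s2 
   s1     s3   s2 
 * s2     s4   s5 
   s3     s3   s3 
 * s4     s6   s5 
   s5     s7   s8 
 * s6     s6   s3 
   s7     s3   s8 
   s8     s9  s10 
   s9     s3  s10 
   s10   s11   s0 
   s11    s3   s0 
(> = start, * = accepting)

start=s0; accept=s2,s4,s6; s0-p>s1; s0-q>s2; s1-p>s3; s1-q>s2; s2-p>s4; s2-q>s5; s3-p>s3; s3-q>s3; s4-p>s6; s4-q>s5; s5-p>s7; s5-q>s8; s6-p>s6; s6-q>s3; s7-p>s3; s7-q>s8; s8-p>s9; s8-q>s10; s9-p>s3; s9-q>s10; s10-p>s11; s10-q>s0; s11-p>s3; s11-q>s0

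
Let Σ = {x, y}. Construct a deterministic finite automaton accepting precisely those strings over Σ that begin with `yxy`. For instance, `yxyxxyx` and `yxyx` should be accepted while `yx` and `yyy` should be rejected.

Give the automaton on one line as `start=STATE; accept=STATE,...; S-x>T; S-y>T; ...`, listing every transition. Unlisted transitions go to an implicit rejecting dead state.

Check the first 3 symbols one by one: q0 through q2 record how many have matched `yxy` so far; any wrong symbol goes to the dead state q4. After all 3 match we enter the accepting sink q3.
5 states suffice.
        x   y  
>  q0   q4  q1 
   q1   q2  q4 
   q2   q4  q3 
 * q3   q3  q3 
   q4   q4  q4 
(> = start, * = accepting)

start=q0; accept=q3; q0-x>q4; q0-y>q1; q1-x>q2; q1-y>q4; q2-x>q4; q2-y>q3; q3-x>q3; q3-y>q3; q4-x>q4; q4-y>q4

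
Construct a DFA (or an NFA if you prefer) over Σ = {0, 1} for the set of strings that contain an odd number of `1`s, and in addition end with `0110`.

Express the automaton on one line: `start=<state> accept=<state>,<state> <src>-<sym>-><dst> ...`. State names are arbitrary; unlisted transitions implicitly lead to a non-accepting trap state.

Handle the two conditions separately and then intersect. One (2 states) tracks the count of `1`s modulo 2; the other (5 states) tracks how much of the suffix `0110` has currently been matched. Each combined state is a pair, one component from each; accept when both components accept. Minimizing collapses redundant product states.
A 6-state machine:
        0   1  
>  s0   s0  s1 
   s1   s2  s0 
   s2   s2  s3 
   s3   s0  s4 
   s4   s5  s0 
 * s5   s2  s3 
(> = start, * = accepting)

start=s0 accept=s5 s0-0->s0 s0-1->s1 s1-0->s2 s1-1->s0 s2-0->s2 s2-1->s3 s3-0->s0 s3-1->s4 s4-0->s5 s4-1->s0 s5-0->s2 s5-1->s3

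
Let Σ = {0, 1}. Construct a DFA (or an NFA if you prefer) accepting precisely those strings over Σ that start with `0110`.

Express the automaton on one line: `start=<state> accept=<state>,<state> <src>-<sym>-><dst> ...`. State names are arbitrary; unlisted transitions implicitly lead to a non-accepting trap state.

start=q0 accept=q4 q0-0->q1 q0-1->q5 q1-0->q5 q1-1->q2 q2-0->q5 q2-1->q3 q3-0->q4 q3-1->q5 q4-0->q4 q4-1->q4 q5-0->q5 q5-1->q5

Check the first 4 symbols one by one: q0 through q3 record how many have matched `0110` so far; any wrong symbol goes to the dead state q5. After all 4 match we enter the accepting sink q4.
6 states suffice.
        0   1  
>  q0   q1  q5 
   q1   q5  q2 
   q2   q5  q3 
   q3   q4  q5 
 * q4   q4  q4 
   q5   q5  q5 
(> = start, * = accepting)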